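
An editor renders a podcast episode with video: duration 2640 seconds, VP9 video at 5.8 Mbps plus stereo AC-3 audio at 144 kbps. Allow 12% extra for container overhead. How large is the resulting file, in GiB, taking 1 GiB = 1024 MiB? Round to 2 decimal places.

2.05 GiB

Audio: 144 kbps = 0.144 Mbps.
Total bitrate: 5.8 + 0.144 = 5.944 Mbps.
Stream data: 5.944 Mbps × 2640 s = 15692.2 Mb.
With 12% container overhead: ×1.12.
17,575 Mb = 2,196,902,400 bytes ÷ 1,073,741,824 = 2.046 GiB.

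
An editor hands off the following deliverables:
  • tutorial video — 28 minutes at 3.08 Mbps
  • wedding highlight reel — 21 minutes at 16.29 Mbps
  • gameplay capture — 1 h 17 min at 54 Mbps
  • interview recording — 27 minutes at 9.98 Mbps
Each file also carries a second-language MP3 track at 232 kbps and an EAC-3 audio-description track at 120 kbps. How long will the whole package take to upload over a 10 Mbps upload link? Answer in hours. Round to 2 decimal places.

Audio total: 232 + 120 = 352 kbps = 0.352 Mbps.
tutorial video: 3.432 Mbps × 1680 s = 5765.8 Mb
wedding highlight reel: 16.642 Mbps × 1260 s = 20968.9 Mb
gameplay capture: 54.352 Mbps × 4620 s = 251106.2 Mb
interview recording: 10.332 Mbps × 1620 s = 16737.8 Mb
Total: 294578.8 Mb = 36822.3 MB.
At 10 Mbps: 294578.8 / 10 = 29458 s ≈ 8.18 hours.

8.18 hours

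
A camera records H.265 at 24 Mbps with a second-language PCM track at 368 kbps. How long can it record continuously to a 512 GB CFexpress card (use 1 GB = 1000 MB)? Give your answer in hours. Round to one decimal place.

Audio: 368 kbps = 0.368 Mbps.
Total bitrate: 24 + 0.368 = 24.368 Mbps.
Capacity: 512 GB = 4,096,000 Mb.
Recording time: 4,096,000 / 24.368 = 168,089 s ≈ 46.7 hours.

46.7 hours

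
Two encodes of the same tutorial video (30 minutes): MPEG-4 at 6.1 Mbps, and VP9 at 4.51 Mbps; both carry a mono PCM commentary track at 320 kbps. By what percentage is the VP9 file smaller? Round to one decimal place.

30 min = 1800 s
Audio: 320 kbps = 0.320 Mbps.
MPEG-4: 6.420 Mbps × 1800 s = 11556.0 Mb = 1.444 GB.
VP9: 4.830 Mbps × 1800 s = 8694.0 Mb = 1.087 GB.
Reduction: (1 − 1.087/1.444) × 100 = 24.77%.

24.8%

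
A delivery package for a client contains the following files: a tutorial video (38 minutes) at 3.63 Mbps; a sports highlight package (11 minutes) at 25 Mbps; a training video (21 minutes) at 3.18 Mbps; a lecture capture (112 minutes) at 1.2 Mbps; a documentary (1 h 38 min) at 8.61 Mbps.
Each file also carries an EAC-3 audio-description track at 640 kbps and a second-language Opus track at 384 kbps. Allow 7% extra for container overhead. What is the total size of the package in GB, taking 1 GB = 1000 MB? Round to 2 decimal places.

14.00 GB

Audio total: 640 + 384 = 1024 kbps = 1.024 Mbps.
tutorial video: 4.654 Mbps × 2280 s × 1.07 = 11353.9 Mb
sports highlight package: 26.024 Mbps × 660 s × 1.07 = 18378.1 Mb
training video: 4.204 Mbps × 1260 s × 1.07 = 5667.8 Mb
lecture capture: 2.224 Mbps × 6720 s × 1.07 = 15991.4 Mb
documentary: 9.634 Mbps × 5880 s × 1.07 = 60613.3 Mb
Total: 112004.6 Mb = 14000.6 MB.
= 14.00 GB.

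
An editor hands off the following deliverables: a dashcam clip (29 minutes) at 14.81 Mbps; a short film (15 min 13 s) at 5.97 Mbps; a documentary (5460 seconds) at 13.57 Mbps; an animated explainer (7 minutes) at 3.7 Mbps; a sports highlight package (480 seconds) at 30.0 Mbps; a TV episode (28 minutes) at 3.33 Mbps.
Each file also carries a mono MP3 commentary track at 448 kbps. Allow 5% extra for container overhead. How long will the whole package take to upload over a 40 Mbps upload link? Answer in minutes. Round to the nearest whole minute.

Audio: 448 kbps = 0.448 Mbps.
dashcam clip: 15.258 Mbps × 1740 s × 1.05 = 27876.4 Mb
short film: 6.418 Mbps × 913 s × 1.05 = 6152.6 Mb
documentary: 14.018 Mbps × 5460 s × 1.05 = 80365.2 Mb
animated explainer: 4.148 Mbps × 420 s × 1.05 = 1829.3 Mb
sports highlight package: 30.448 Mbps × 480 s × 1.05 = 15345.8 Mb
TV episode: 3.778 Mbps × 1680 s × 1.05 = 6664.4 Mb
Total: 138233.6 Mb = 17279.2 MB.
At 40 Mbps: 138233.6 / 40 = 3456 s ≈ 57.6 minutes.

58 minutes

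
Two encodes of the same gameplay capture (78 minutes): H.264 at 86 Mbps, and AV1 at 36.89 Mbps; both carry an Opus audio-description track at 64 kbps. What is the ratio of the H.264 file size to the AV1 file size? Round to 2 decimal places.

78 min = 4680 s
Audio: 64 kbps = 0.064 Mbps.
H.264: 86.064 Mbps × 4680 s = 402779.5 Mb = 46.890 GiB.
AV1: 36.954 Mbps × 4680 s = 172944.7 Mb = 20.133 GiB.
Ratio: 46.890 / 20.133 = 2.329.

2.33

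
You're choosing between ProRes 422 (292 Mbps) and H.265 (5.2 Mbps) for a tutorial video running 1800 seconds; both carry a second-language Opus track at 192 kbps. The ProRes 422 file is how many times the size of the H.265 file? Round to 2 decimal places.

54.19

Audio: 192 kbps = 0.192 Mbps.
ProRes 422: 292.192 Mbps × 1800 s = 525945.6 Mb = 61.228 GiB.
H.265: 5.392 Mbps × 1800 s = 9705.6 Mb = 1.130 GiB.
Ratio: 61.228 / 1.130 = 54.190.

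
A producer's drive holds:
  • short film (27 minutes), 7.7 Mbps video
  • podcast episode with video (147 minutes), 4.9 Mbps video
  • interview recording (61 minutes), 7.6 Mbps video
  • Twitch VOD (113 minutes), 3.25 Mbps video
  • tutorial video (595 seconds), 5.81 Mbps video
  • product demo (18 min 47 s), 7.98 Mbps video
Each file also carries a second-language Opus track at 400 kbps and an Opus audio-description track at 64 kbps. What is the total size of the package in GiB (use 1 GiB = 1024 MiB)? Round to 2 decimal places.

Audio total: 400 + 64 = 464 kbps = 0.464 Mbps.
short film: 8.164 Mbps × 1620 s = 13225.7 Mb
podcast episode with video: 5.364 Mbps × 8820 s = 47310.5 Mb
interview recording: 8.064 Mbps × 3660 s = 29514.2 Mb
Twitch VOD: 3.714 Mbps × 6780 s = 25180.9 Mb
tutorial video: 6.274 Mbps × 595 s = 3733.0 Mb
product demo: 8.444 Mbps × 1127 s = 9516.4 Mb
Total: 128480.7 Mb = 16060.1 MB.
= 14.96 GiB.

14.96 GiB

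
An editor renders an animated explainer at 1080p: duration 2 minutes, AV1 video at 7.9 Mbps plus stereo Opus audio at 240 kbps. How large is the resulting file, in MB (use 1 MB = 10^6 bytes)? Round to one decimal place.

122.1 MB

2 min = 120 s
Audio: 240 kbps = 0.240 Mbps.
Total bitrate: 7.9 + 0.240 = 8.140 Mbps.
Stream data: 8.140 Mbps × 120 s = 976.8 Mb.
976.8 Mb ÷ 8 = 122.1 MB → 122.1 MB.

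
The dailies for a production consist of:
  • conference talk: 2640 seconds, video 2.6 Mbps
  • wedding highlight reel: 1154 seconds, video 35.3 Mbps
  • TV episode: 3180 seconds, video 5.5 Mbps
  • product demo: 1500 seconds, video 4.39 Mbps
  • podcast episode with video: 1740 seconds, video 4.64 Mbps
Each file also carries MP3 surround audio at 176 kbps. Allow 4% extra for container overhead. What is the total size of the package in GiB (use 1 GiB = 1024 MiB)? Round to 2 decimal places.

Audio: 176 kbps = 0.176 Mbps.
conference talk: 2.776 Mbps × 2640 s × 1.04 = 7621.8 Mb
wedding highlight reel: 35.476 Mbps × 1154 s × 1.04 = 42576.9 Mb
TV episode: 5.676 Mbps × 3180 s × 1.04 = 18771.7 Mb
product demo: 4.566 Mbps × 1500 s × 1.04 = 7123.0 Mb
podcast episode with video: 4.816 Mbps × 1740 s × 1.04 = 8715.0 Mb
Total: 84808.3 Mb = 10601.0 MB.
= 9.873 GiB.

9.87 GiB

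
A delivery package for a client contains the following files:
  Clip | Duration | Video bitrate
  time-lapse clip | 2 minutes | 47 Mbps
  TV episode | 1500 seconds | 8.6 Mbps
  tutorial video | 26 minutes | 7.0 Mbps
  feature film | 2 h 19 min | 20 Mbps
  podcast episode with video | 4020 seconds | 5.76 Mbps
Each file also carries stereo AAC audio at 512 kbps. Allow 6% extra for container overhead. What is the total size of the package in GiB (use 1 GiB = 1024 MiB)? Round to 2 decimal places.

28.06 GiB

Audio: 512 kbps = 0.512 Mbps.
time-lapse clip: 47.512 Mbps × 120 s × 1.06 = 6043.5 Mb
TV episode: 9.112 Mbps × 1500 s × 1.06 = 14488.1 Mb
tutorial video: 7.512 Mbps × 1560 s × 1.06 = 12421.8 Mb
feature film: 20.512 Mbps × 8340 s × 1.06 = 181334.3 Mb
podcast episode with video: 6.272 Mbps × 4020 s × 1.06 = 26726.2 Mb
Total: 241014.0 Mb = 30126.7 MB.
= 28.06 GiB.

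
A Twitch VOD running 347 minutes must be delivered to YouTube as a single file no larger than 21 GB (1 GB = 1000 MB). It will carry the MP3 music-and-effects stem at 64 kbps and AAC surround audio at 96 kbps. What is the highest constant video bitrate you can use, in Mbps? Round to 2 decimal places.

7.91 Mbps

Budget: 21 GB = 168000.0 Mb.
347 min = 20820 s
Total bitrate budget: 168000.0 Mb / 20820 s = 8.069 Mbps.
Audio total: 64 + 96 = 160 kbps = 0.160 Mbps.
Video: 8.069 − 0.160 = 7.909 Mbps.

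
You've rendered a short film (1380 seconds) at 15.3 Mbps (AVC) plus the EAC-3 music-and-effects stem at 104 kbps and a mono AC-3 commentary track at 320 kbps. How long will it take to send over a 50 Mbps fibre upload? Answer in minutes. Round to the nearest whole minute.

Audio total: 104 + 320 = 424 kbps = 0.424 Mbps.
Total bitrate: 15.724 Mbps.
File: 15.724 Mbps × 1380 s = 21699.1 Mb.
At 50 Mbps: 21699.1 / 50 = 434.0 s ≈ 7.23 minutes.

7 minutes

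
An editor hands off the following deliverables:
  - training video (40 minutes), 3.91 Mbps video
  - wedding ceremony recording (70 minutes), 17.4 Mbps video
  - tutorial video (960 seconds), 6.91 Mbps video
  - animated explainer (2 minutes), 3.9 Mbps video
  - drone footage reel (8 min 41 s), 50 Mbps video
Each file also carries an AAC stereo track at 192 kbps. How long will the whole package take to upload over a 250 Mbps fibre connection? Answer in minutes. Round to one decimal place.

Audio: 192 kbps = 0.192 Mbps.
training video: 4.102 Mbps × 2400 s = 9844.8 Mb
wedding ceremony recording: 17.592 Mbps × 4200 s = 73886.4 Mb
tutorial video: 7.102 Mbps × 960 s = 6817.9 Mb
animated explainer: 4.092 Mbps × 120 s = 491.0 Mb
drone footage reel: 50.192 Mbps × 521 s = 26150.0 Mb
Total: 117190.2 Mb = 14648.8 MB.
At 250 Mbps: 117190.2 / 250 = 469 s ≈ 7.81 minutes.

7.8 minutes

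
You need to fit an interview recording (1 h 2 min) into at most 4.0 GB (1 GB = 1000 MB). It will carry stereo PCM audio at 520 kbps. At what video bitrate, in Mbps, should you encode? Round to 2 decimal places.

Budget: 4.0 GB = 32000.0 Mb.
1 h 2 min = 62 min = 3720 s
Total bitrate budget: 32000.0 Mb / 3720 s = 8.602 Mbps.
Audio: 520 kbps = 0.520 Mbps.
Video: 8.602 − 0.520 = 8.082 Mbps.

8.08 Mbps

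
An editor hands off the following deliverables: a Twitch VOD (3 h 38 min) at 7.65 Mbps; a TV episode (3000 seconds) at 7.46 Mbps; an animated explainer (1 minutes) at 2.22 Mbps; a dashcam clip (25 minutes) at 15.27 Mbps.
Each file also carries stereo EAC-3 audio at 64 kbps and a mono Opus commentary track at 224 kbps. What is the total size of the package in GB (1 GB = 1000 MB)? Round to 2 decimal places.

Audio total: 64 + 224 = 288 kbps = 0.288 Mbps.
Twitch VOD: 7.938 Mbps × 13080 s = 103829.0 Mb
TV episode: 7.748 Mbps × 3000 s = 23244.0 Mb
animated explainer: 2.508 Mbps × 60 s = 150.5 Mb
dashcam clip: 15.558 Mbps × 1500 s = 23337.0 Mb
Total: 150560.5 Mb = 18820.1 MB.
= 18.82 GB.

18.82 GB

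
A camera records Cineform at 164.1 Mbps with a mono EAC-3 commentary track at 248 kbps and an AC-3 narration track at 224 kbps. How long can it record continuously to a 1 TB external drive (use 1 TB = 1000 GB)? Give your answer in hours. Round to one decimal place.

Audio total: 248 + 224 = 472 kbps = 0.472 Mbps.
Total bitrate: 164.1 + 0.472 = 164.572 Mbps.
Capacity: 1 TB = 8,000,000 Mb.
Recording time: 8,000,000 / 164.572 = 48,611 s ≈ 13.5 hours.

13.5 hours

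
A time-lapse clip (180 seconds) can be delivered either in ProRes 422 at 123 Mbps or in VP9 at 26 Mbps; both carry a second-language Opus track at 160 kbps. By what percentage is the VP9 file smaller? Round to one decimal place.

78.8%

Audio: 160 kbps = 0.160 Mbps.
ProRes 422: 123.160 Mbps × 180 s = 22168.8 Mb = 2.771 GB.
VP9: 26.160 Mbps × 180 s = 4708.8 Mb = 0.589 GB.
Reduction: (1 − 0.589/2.771) × 100 = 78.76%.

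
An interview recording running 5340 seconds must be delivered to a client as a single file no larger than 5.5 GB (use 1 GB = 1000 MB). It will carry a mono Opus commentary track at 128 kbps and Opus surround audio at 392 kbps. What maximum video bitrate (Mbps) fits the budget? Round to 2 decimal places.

Budget: 5.5 GB = 44000.0 Mb.
Total bitrate budget: 44000.0 Mb / 5340 s = 8.240 Mbps.
Audio total: 128 + 392 = 520 kbps = 0.520 Mbps.
Video: 8.240 − 0.520 = 7.720 Mbps.

7.72 Mbps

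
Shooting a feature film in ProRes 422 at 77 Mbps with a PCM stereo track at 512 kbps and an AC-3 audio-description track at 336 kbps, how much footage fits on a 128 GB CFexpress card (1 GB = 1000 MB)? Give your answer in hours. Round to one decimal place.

3.7 hours

Audio total: 512 + 336 = 848 kbps = 0.848 Mbps.
Total bitrate: 77 + 0.848 = 77.848 Mbps.
Capacity: 128 GB = 1,024,000 Mb.
Recording time: 1,024,000 / 77.848 = 13,154 s ≈ 3.65 hours.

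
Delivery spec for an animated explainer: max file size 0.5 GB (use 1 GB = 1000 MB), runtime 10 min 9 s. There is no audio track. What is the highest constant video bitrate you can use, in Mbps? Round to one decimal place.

Budget: 0.5 GB = 4000.0 Mb.
10 min 9 s = 609 s
Total bitrate budget: 4000.0 Mb / 609 s = 6.568 Mbps.

6.6 Mbps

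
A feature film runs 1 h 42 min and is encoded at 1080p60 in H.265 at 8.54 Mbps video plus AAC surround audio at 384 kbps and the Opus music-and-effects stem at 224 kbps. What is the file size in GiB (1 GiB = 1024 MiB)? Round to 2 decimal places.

6.52 GiB

1 h 42 min = 102 min = 6120 s
Audio total: 384 + 224 = 608 kbps = 0.608 Mbps.
Total bitrate: 8.54 + 0.608 = 9.148 Mbps.
Stream data: 9.148 Mbps × 6120 s = 55985.8 Mb.
55,986 Mb = 6,998,220,000 bytes ÷ 1,073,741,824 = 6.518 GiB.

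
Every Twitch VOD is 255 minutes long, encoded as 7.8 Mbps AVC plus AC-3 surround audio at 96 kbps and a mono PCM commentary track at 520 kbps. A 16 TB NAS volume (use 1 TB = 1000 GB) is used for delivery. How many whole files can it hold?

994

255 min = 15300 s
Audio total: 96 + 520 = 616 kbps = 0.616 Mbps.
Total bitrate: 8.416 Mbps.
Per item: 8.416 Mbps × 15300 s = 128,765 Mb = 16,096 MB.
Capacity: 16 TB = 128,000,000 Mb; 994.06 items → 994 complete.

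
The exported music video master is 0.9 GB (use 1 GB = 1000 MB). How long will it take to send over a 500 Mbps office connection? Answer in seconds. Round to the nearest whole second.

14 seconds

File: 0.9 GB = 7200.0 Mb.
At 500 Mbps: 7200.0 / 500 = 14.4 s ≈ 14.4 seconds.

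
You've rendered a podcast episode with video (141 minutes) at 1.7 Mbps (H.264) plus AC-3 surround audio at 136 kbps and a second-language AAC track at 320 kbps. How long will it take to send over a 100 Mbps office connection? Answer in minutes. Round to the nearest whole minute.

3 minutes

141 min = 8460 s
Audio total: 136 + 320 = 456 kbps = 0.456 Mbps.
Total bitrate: 2.156 Mbps.
File: 2.156 Mbps × 8460 s = 18239.8 Mb.
At 100 Mbps: 18239.8 / 100 = 182.4 s ≈ 3.04 minutes.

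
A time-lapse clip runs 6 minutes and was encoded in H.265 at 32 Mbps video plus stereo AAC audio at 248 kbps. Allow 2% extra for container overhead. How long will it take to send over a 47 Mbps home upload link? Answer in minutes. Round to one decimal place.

4.2 minutes

6 min = 360 s
Audio: 248 kbps = 0.248 Mbps.
Total bitrate: 32.248 Mbps.
File: 32.248 Mbps × 360 s = 11609.3 Mb.
With 2% container overhead: ×1.02. → 11841.5 Mb.
At 47 Mbps: 11841.5 / 47 = 251.9 s ≈ 4.2 minutes.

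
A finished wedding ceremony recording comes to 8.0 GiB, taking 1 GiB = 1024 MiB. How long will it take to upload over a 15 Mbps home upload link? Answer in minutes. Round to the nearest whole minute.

76 minutes

File: 8.0 GiB = 68719.5 Mb.
At 15 Mbps: 68719.5 / 15 = 4581.3 s ≈ 76.4 minutes.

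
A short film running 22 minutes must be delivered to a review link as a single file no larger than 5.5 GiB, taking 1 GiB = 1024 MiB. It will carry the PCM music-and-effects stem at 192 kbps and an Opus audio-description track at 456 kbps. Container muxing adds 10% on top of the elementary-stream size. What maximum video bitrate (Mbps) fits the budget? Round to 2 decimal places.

31.89 Mbps

Budget: 5.5 GiB = 47244.6 Mb.
Stream payload after overhead: 47244.6 / 1.10 = 42949.7 Mb.
22 min = 1320 s
Total bitrate budget: 42949.7 Mb / 1320 s = 32.538 Mbps.
Audio total: 192 + 456 = 648 kbps = 0.648 Mbps.
Video: 32.538 − 0.648 = 31.890 Mbps.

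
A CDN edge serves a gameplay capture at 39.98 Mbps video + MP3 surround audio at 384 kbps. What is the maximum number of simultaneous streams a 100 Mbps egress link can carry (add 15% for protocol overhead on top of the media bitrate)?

Audio: 384 kbps = 0.384 Mbps.
Per-viewer media rate: 40.364 Mbps.
On the wire with 15% overhead: 46.419 Mbps.
100 Mbps = 100.0 Mbps; 100.0 / 46.419 = 2.15 → 2 viewers.

2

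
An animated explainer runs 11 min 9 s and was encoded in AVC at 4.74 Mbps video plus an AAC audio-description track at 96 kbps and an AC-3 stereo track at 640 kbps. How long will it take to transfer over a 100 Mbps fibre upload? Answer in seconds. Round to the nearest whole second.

37 seconds

11 min 9 s = 669 s
Audio total: 96 + 640 = 736 kbps = 0.736 Mbps.
Total bitrate: 5.476 Mbps.
File: 5.476 Mbps × 669 s = 3663.4 Mb.
At 100 Mbps: 3663.4 / 100 = 36.6 s ≈ 36.6 seconds.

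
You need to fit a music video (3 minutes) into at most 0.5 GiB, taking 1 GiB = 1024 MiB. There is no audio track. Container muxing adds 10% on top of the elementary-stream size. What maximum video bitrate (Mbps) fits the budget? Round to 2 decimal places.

21.69 Mbps

Budget: 0.5 GiB = 4295.0 Mb.
Stream payload after overhead: 4295.0 / 1.10 = 3904.5 Mb.
3 min = 180 s
Total bitrate budget: 3904.5 Mb / 180 s = 21.692 Mbps.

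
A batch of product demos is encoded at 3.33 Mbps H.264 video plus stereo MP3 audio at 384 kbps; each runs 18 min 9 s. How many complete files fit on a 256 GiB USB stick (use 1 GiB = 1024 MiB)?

543

18 min 9 s = 1089 s
Audio: 384 kbps = 0.384 Mbps.
Total bitrate: 3.714 Mbps.
Per item: 3.714 Mbps × 1089 s = 4,045 Mb = 505.6 MB.
Capacity: 256 GiB = 2,199,023 Mb; 543.70 items → 543 complete.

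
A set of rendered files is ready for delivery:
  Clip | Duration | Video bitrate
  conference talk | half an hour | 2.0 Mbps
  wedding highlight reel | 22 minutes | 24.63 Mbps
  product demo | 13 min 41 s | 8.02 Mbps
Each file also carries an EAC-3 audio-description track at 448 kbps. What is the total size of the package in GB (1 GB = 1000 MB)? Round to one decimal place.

Audio: 448 kbps = 0.448 Mbps.
conference talk: 2.448 Mbps × 1800 s = 4406.4 Mb
wedding highlight reel: 25.078 Mbps × 1320 s = 33103.0 Mb
product demo: 8.468 Mbps × 821 s = 6952.2 Mb
Total: 44461.6 Mb = 5557.7 MB.
= 5.558 GB.

5.6 GB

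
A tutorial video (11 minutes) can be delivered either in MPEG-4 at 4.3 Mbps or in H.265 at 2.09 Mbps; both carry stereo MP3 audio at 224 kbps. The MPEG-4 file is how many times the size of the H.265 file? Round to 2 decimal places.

1.96

11 min = 660 s
Audio: 224 kbps = 0.224 Mbps.
MPEG-4: 4.524 Mbps × 660 s = 2985.8 Mb = 373.230 MB.
H.265: 2.314 Mbps × 660 s = 1527.2 Mb = 190.905 MB.
Ratio: 373.230 / 190.905 = 1.955.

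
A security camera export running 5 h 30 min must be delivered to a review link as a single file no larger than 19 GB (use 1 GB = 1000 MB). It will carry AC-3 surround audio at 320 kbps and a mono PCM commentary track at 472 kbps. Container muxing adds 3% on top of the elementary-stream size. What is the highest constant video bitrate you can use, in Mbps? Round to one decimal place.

Budget: 19 GB = 152000.0 Mb.
Stream payload after overhead: 152000.0 / 1.03 = 147572.8 Mb.
5 h 30 min = 330 min = 19800 s
Total bitrate budget: 147572.8 Mb / 19800 s = 7.453 Mbps.
Audio total: 320 + 472 = 792 kbps = 0.792 Mbps.
Video: 7.453 − 0.792 = 6.661 Mbps.

6.7 Mbps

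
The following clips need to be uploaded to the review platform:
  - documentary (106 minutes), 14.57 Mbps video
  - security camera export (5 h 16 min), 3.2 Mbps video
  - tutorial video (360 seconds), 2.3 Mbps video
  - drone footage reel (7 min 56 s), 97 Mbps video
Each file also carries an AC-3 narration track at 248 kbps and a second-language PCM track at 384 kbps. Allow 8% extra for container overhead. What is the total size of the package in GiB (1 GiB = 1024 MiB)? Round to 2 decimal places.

Audio total: 248 + 384 = 632 kbps = 0.632 Mbps.
documentary: 15.202 Mbps × 6360 s × 1.08 = 104419.5 Mb
security camera export: 3.832 Mbps × 18960 s × 1.08 = 78467.1 Mb
tutorial video: 2.932 Mbps × 360 s × 1.08 = 1140.0 Mb
drone footage reel: 97.632 Mbps × 476 s × 1.08 = 50190.7 Mb
Total: 234217.2 Mb = 29277.2 MB.
= 27.27 GiB.

27.27 GiB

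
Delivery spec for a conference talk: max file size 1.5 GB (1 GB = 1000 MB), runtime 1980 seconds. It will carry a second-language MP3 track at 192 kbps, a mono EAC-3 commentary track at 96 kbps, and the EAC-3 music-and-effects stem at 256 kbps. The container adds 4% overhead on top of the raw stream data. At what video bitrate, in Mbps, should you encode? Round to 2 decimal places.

5.28 Mbps

Budget: 1.5 GB = 12000.0 Mb.
Stream payload after overhead: 12000.0 / 1.04 = 11538.5 Mb.
Total bitrate budget: 11538.5 Mb / 1980 s = 5.828 Mbps.
Audio total: 192 + 96 + 256 = 544 kbps = 0.544 Mbps.
Video: 5.828 − 0.544 = 5.284 Mbps.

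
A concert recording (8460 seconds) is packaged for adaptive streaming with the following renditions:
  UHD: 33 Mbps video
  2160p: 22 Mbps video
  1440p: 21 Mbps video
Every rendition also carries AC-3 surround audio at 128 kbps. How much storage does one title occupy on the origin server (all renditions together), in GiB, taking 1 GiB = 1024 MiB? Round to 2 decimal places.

75.23 GiB

Audio: 128 kbps = 0.128 Mbps.
Sum of rendition bitrates: (33+0.128) + (22+0.128) + (21+0.128) = 76.384 Mbps.
× 8460 s = 646,209 Mb = 80,776 MB = 75.23 GiB.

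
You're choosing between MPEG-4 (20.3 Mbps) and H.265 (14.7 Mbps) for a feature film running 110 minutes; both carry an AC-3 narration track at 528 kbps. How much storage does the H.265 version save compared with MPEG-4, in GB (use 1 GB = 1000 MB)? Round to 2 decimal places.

110 min = 6600 s
Audio: 528 kbps = 0.528 Mbps.
MPEG-4: 20.828 Mbps × 6600 s = 137464.8 Mb = 17.183 GB.
H.265: 15.228 Mbps × 6600 s = 100504.8 Mb = 12.563 GB.
Saving: 17.183 − 12.563 = 4.620 GB.

4.62 GB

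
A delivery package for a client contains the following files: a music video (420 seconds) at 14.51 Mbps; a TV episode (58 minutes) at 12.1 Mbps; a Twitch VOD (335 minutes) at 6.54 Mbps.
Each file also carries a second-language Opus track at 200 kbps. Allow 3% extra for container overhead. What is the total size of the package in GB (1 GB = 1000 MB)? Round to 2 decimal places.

Audio: 200 kbps = 0.200 Mbps.
music video: 14.710 Mbps × 420 s × 1.03 = 6363.5 Mb
TV episode: 12.300 Mbps × 3480 s × 1.03 = 44088.1 Mb
Twitch VOD: 6.740 Mbps × 20100 s × 1.03 = 139538.2 Mb
Total: 189989.9 Mb = 23748.7 MB.
= 23.75 GB.

23.75 GB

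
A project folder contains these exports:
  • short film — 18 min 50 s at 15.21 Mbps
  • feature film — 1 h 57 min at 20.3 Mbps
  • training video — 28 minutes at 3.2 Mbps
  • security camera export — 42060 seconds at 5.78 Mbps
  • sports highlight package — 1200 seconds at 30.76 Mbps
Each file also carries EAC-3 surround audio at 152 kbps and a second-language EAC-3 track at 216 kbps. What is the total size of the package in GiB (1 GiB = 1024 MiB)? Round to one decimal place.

Audio total: 152 + 216 = 368 kbps = 0.368 Mbps.
short film: 15.578 Mbps × 1130 s = 17603.1 Mb
feature film: 20.668 Mbps × 7020 s = 145089.4 Mb
training video: 3.568 Mbps × 1680 s = 5994.2 Mb
security camera export: 6.148 Mbps × 42060 s = 258584.9 Mb
sports highlight package: 31.128 Mbps × 1200 s = 37353.6 Mb
Total: 464625.2 Mb = 58078.2 MB.
= 54.09 GiB.

54.1 GiB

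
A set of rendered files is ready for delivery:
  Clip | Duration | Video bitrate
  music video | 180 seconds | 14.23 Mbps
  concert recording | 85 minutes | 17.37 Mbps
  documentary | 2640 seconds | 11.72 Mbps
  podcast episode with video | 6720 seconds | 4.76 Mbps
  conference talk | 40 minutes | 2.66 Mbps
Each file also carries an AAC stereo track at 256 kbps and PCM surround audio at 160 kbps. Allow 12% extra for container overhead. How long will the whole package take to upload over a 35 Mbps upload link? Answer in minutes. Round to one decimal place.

Audio total: 256 + 160 = 416 kbps = 0.416 Mbps.
music video: 14.646 Mbps × 180 s × 1.12 = 2952.6 Mb
concert recording: 17.786 Mbps × 5100 s × 1.12 = 101593.6 Mb
documentary: 12.136 Mbps × 2640 s × 1.12 = 35883.7 Mb
podcast episode with video: 5.176 Mbps × 6720 s × 1.12 = 38956.6 Mb
conference talk: 3.076 Mbps × 2400 s × 1.12 = 8268.3 Mb
Total: 187654.9 Mb = 23456.9 MB.
At 35 Mbps: 187654.9 / 35 = 5362 s ≈ 89.4 minutes.

89.4 minutes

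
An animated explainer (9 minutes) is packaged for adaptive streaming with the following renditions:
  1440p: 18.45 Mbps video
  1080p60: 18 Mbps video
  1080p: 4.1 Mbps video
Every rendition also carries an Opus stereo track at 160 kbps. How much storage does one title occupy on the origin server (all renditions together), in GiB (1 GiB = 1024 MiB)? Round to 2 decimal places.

2.58 GiB

9 min = 540 s
Audio: 160 kbps = 0.160 Mbps.
Sum of rendition bitrates: (18.45+0.160) + (18+0.160) + (4.1+0.160) = 41.030 Mbps.
× 540 s = 22,156 Mb = 2,770 MB = 2.579 GiB.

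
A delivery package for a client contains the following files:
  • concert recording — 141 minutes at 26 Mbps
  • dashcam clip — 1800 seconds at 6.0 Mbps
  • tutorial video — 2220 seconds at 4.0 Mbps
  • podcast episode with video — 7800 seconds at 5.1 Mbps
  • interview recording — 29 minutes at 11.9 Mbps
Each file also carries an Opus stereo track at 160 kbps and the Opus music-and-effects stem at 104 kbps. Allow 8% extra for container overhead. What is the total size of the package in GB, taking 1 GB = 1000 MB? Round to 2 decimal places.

Audio total: 160 + 104 = 264 kbps = 0.264 Mbps.
concert recording: 26.264 Mbps × 8460 s × 1.08 = 239968.9 Mb
dashcam clip: 6.264 Mbps × 1800 s × 1.08 = 12177.2 Mb
tutorial video: 4.264 Mbps × 2220 s × 1.08 = 10223.4 Mb
podcast episode with video: 5.364 Mbps × 7800 s × 1.08 = 45186.3 Mb
interview recording: 12.164 Mbps × 1740 s × 1.08 = 22858.6 Mb
Total: 330414.4 Mb = 41301.8 MB.
= 41.30 GB.

41.30 GB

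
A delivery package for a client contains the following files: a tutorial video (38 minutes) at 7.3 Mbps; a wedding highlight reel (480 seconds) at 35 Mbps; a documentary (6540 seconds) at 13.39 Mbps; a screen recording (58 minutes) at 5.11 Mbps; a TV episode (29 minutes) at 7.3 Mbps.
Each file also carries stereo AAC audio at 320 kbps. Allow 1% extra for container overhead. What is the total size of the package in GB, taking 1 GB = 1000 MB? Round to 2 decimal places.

Audio: 320 kbps = 0.320 Mbps.
tutorial video: 7.620 Mbps × 2280 s × 1.01 = 17547.3 Mb
wedding highlight reel: 35.320 Mbps × 480 s × 1.01 = 17123.1 Mb
documentary: 13.710 Mbps × 6540 s × 1.01 = 90560.0 Mb
screen recording: 5.430 Mbps × 3480 s × 1.01 = 19085.4 Mb
TV episode: 7.620 Mbps × 1740 s × 1.01 = 13391.4 Mb
Total: 157707.3 Mb = 19713.4 MB.
= 19.71 GB.

19.71 GB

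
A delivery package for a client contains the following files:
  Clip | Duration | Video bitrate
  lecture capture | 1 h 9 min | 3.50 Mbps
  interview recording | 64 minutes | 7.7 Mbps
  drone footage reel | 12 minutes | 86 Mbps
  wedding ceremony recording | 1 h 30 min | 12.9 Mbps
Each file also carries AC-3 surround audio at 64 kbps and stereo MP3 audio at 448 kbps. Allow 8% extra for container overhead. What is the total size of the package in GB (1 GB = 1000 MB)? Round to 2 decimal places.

Audio total: 64 + 448 = 512 kbps = 0.512 Mbps.
lecture capture: 4.012 Mbps × 4140 s × 1.08 = 17938.5 Mb
interview recording: 8.212 Mbps × 3840 s × 1.08 = 34056.8 Mb
drone footage reel: 86.512 Mbps × 720 s × 1.08 = 67271.7 Mb
wedding ceremony recording: 13.412 Mbps × 5400 s × 1.08 = 78218.8 Mb
Total: 197485.8 Mb = 24685.7 MB.
= 24.69 GB.

24.69 GB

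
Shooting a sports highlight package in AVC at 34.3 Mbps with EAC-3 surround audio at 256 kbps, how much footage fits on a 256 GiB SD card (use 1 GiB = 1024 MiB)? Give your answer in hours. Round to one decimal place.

17.7 hours

Audio: 256 kbps = 0.256 Mbps.
Total bitrate: 34.3 + 0.256 = 34.556 Mbps.
Capacity: 256 GiB = 2,199,023 Mb.
Recording time: 2,199,023 / 34.556 = 63,637 s ≈ 17.7 hours.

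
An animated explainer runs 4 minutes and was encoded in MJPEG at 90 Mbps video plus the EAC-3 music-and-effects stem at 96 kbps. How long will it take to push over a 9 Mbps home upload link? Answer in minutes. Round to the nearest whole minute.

4 min = 240 s
Audio: 96 kbps = 0.096 Mbps.
Total bitrate: 90.096 Mbps.
File: 90.096 Mbps × 240 s = 21623.0 Mb.
At 9 Mbps: 21623.0 / 9 = 2402.6 s ≈ 40 minutes.

40 minutes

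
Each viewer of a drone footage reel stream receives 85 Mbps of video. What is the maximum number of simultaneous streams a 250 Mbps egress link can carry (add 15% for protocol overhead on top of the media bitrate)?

On the wire with 15% overhead: 97.750 Mbps.
250 Mbps = 250.0 Mbps; 250.0 / 97.750 = 2.56 → 2 viewers.

2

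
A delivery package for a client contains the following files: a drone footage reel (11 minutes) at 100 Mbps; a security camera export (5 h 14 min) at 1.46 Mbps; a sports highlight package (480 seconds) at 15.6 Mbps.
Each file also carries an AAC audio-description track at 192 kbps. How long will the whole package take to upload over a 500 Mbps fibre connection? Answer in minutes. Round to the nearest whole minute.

Audio: 192 kbps = 0.192 Mbps.
drone footage reel: 100.192 Mbps × 660 s = 66126.7 Mb
security camera export: 1.652 Mbps × 18840 s = 31123.7 Mb
sports highlight package: 15.792 Mbps × 480 s = 7580.2 Mb
Total: 104830.6 Mb = 13103.8 MB.
At 500 Mbps: 104830.6 / 500 = 210 s ≈ 3.49 minutes.

3 minutes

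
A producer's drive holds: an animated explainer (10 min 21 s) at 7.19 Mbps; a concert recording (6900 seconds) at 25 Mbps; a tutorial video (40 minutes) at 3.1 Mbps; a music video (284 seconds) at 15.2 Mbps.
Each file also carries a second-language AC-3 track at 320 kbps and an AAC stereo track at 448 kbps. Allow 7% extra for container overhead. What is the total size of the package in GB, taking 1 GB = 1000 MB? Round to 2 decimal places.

26.29 GB

Audio total: 320 + 448 = 768 kbps = 0.768 Mbps.
animated explainer: 7.958 Mbps × 621 s × 1.07 = 5287.9 Mb
concert recording: 25.768 Mbps × 6900 s × 1.07 = 190245.1 Mb
tutorial video: 3.868 Mbps × 2400 s × 1.07 = 9933.0 Mb
music video: 15.968 Mbps × 284 s × 1.07 = 4852.4 Mb
Total: 210318.4 Mb = 26289.8 MB.
= 26.29 GB.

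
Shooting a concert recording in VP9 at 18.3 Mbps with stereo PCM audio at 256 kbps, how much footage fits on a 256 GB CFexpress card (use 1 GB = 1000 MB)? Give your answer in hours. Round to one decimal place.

30.7 hours

Audio: 256 kbps = 0.256 Mbps.
Total bitrate: 18.3 + 0.256 = 18.556 Mbps.
Capacity: 256 GB = 2,048,000 Mb.
Recording time: 2,048,000 / 18.556 = 110,369 s ≈ 30.7 hours.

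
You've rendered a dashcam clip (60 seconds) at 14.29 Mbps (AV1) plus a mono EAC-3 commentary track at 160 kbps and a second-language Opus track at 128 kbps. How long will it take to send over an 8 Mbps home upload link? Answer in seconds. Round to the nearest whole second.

Audio total: 160 + 128 = 288 kbps = 0.288 Mbps.
Total bitrate: 14.578 Mbps.
File: 14.578 Mbps × 60 s = 874.7 Mb.
At 8 Mbps: 874.7 / 8 = 109.3 s ≈ 109 seconds.

109 seconds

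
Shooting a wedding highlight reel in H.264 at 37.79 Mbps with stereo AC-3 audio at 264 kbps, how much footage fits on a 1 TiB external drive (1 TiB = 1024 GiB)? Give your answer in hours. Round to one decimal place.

64.2 hours

Audio: 264 kbps = 0.264 Mbps.
Total bitrate: 37.79 + 0.264 = 38.054 Mbps.
Capacity: 1 TiB = 8,796,093 Mb.
Recording time: 8,796,093 / 38.054 = 231,148 s ≈ 64.2 hours.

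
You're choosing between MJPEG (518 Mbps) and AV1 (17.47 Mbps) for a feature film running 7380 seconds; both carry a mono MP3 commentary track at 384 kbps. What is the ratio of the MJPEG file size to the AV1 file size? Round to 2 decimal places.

29.03

Audio: 384 kbps = 0.384 Mbps.
MJPEG: 518.384 Mbps × 7380 s = 3825673.9 Mb = 445.367 GiB.
AV1: 17.854 Mbps × 7380 s = 131762.5 Mb = 15.339 GiB.
Ratio: 445.367 / 15.339 = 29.035.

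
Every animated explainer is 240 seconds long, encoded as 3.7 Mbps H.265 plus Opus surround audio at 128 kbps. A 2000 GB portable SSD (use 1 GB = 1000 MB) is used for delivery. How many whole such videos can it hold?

Audio: 128 kbps = 0.128 Mbps.
Total bitrate: 3.828 Mbps.
Per item: 3.828 Mbps × 240 s = 918.7 Mb = 114.8 MB.
Capacity: 2000 GB = 16,000,000 Mb; 17415.53 items → 17415 complete.

17415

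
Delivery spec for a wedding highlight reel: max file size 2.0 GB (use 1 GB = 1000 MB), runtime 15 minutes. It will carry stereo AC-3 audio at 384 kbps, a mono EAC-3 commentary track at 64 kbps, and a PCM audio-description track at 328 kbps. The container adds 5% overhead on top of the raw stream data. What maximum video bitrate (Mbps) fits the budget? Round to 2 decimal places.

Budget: 2.0 GB = 16000.0 Mb.
Stream payload after overhead: 16000.0 / 1.05 = 15238.1 Mb.
15 min = 900 s
Total bitrate budget: 15238.1 Mb / 900 s = 16.931 Mbps.
Audio total: 384 + 64 + 328 = 776 kbps = 0.776 Mbps.
Video: 16.931 − 0.776 = 16.155 Mbps.

16.16 Mbps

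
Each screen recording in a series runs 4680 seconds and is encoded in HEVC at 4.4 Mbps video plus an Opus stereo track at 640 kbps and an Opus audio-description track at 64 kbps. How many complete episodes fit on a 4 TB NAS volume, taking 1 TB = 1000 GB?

1339

Audio total: 640 + 64 = 704 kbps = 0.704 Mbps.
Total bitrate: 5.104 Mbps.
Per item: 5.104 Mbps × 4680 s = 23,887 Mb = 2,986 MB.
Capacity: 4 TB = 32,000,000 Mb; 1339.66 items → 1339 complete.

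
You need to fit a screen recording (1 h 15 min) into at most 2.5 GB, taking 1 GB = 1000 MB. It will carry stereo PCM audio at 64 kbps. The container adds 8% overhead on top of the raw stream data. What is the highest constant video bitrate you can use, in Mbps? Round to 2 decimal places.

Budget: 2.5 GB = 20000.0 Mb.
Stream payload after overhead: 20000.0 / 1.08 = 18518.5 Mb.
1 h 15 min = 75 min = 4500 s
Total bitrate budget: 18518.5 Mb / 4500 s = 4.115 Mbps.
Audio: 64 kbps = 0.064 Mbps.
Video: 4.115 − 0.064 = 4.051 Mbps.

4.05 Mbps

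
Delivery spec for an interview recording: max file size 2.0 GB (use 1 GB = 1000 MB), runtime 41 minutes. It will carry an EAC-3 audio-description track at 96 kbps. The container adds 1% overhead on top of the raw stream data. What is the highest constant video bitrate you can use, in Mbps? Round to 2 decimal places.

Budget: 2.0 GB = 16000.0 Mb.
Stream payload after overhead: 16000.0 / 1.01 = 15841.6 Mb.
41 min = 2460 s
Total bitrate budget: 15841.6 Mb / 2460 s = 6.440 Mbps.
Audio: 96 kbps = 0.096 Mbps.
Video: 6.440 − 0.096 = 6.344 Mbps.

6.34 Mbps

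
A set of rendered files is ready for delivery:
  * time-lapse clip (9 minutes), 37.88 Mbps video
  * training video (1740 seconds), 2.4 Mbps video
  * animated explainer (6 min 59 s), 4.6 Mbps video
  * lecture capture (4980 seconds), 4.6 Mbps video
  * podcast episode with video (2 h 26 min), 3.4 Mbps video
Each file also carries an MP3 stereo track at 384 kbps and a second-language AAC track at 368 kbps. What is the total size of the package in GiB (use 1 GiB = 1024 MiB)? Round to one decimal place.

Audio total: 384 + 368 = 752 kbps = 0.752 Mbps.
time-lapse clip: 38.632 Mbps × 540 s = 20861.3 Mb
training video: 3.152 Mbps × 1740 s = 5484.5 Mb
animated explainer: 5.352 Mbps × 419 s = 2242.5 Mb
lecture capture: 5.352 Mbps × 4980 s = 26653.0 Mb
podcast episode with video: 4.152 Mbps × 8760 s = 36371.5 Mb
Total: 91612.7 Mb = 11451.6 MB.
= 10.67 GiB.

10.7 GiB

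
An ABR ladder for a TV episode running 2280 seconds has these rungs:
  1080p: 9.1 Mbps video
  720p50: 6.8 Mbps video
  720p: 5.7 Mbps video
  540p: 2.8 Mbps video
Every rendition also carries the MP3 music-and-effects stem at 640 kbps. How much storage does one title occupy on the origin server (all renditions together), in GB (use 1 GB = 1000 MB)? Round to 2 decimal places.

Audio: 640 kbps = 0.640 Mbps.
Sum of rendition bitrates: (9.1+0.640) + (6.8+0.640) + (5.7+0.640) + (2.8+0.640) = 26.960 Mbps.
× 2280 s = 61,469 Mb = 7,684 MB = 7.684 GB.

7.68 GB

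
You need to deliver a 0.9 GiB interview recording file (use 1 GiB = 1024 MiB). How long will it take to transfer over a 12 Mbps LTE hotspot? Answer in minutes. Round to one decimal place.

File: 0.9 GiB = 7730.9 Mb.
At 12 Mbps: 7730.9 / 12 = 644.2 s ≈ 10.7 minutes.

10.7 minutes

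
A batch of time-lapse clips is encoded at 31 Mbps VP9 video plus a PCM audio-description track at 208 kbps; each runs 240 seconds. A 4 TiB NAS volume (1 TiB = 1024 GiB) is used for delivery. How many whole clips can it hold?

Audio: 208 kbps = 0.208 Mbps.
Total bitrate: 31.208 Mbps.
Per item: 31.208 Mbps × 240 s = 7,490 Mb = 936.2 MB.
Capacity: 4 TiB = 35,184,372 Mb; 4697.56 items → 4697 complete.

4697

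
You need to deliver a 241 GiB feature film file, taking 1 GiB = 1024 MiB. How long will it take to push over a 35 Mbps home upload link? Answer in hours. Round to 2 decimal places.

16.43 hours

File: 241 GiB = 2070174.2 Mb.
At 35 Mbps: 2070174.2 / 35 = 59147.8 s ≈ 16.4 hours.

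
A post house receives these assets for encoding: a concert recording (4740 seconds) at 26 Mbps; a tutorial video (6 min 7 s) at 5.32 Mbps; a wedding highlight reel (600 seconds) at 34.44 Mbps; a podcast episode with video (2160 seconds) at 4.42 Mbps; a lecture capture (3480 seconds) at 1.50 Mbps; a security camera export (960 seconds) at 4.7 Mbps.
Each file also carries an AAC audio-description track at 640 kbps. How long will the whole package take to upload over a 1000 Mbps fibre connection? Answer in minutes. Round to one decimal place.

2.9 minutes

Audio: 640 kbps = 0.640 Mbps.
concert recording: 26.640 Mbps × 4740 s = 126273.6 Mb
tutorial video: 5.960 Mbps × 367 s = 2187.3 Mb
wedding highlight reel: 35.080 Mbps × 600 s = 21048.0 Mb
podcast episode with video: 5.060 Mbps × 2160 s = 10929.6 Mb
lecture capture: 2.140 Mbps × 3480 s = 7447.2 Mb
security camera export: 5.340 Mbps × 960 s = 5126.4 Mb
Total: 173012.1 Mb = 21626.5 MB.
At 1000 Mbps: 173012.1 / 1000 = 173 s ≈ 2.88 minutes.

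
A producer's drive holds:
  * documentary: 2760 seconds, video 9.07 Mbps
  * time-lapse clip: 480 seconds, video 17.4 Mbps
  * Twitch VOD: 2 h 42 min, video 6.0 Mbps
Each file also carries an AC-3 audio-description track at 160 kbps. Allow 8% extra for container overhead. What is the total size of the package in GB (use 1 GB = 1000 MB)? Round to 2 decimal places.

Audio: 160 kbps = 0.160 Mbps.
documentary: 9.230 Mbps × 2760 s × 1.08 = 27512.8 Mb
time-lapse clip: 17.560 Mbps × 480 s × 1.08 = 9103.1 Mb
Twitch VOD: 6.160 Mbps × 9720 s × 1.08 = 64665.2 Mb
Total: 101281.1 Mb = 12660.1 MB.
= 12.66 GB.

12.66 GB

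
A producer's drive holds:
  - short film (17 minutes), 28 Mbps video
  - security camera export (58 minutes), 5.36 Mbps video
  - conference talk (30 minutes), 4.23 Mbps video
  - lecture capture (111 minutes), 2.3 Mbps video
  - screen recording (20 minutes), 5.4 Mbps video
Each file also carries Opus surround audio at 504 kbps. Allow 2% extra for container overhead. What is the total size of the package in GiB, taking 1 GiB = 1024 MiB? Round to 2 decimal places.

9.95 GiB

Audio: 504 kbps = 0.504 Mbps.
short film: 28.504 Mbps × 1020 s × 1.02 = 29655.6 Mb
security camera export: 5.864 Mbps × 3480 s × 1.02 = 20814.9 Mb
conference talk: 4.734 Mbps × 1800 s × 1.02 = 8691.6 Mb
lecture capture: 2.804 Mbps × 6660 s × 1.02 = 19048.1 Mb
screen recording: 5.904 Mbps × 1200 s × 1.02 = 7226.5 Mb
Total: 85436.7 Mb = 10679.6 MB.
= 9.946 GiB.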